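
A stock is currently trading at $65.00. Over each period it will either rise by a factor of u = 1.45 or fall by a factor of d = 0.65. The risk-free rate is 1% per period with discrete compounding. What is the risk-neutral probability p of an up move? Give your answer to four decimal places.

p = 0.4500

Risk-neutral probability p = (1 + 0.01 − 0.65)/(1.45 − 0.65) = 0.3600/0.8000 = 0.4500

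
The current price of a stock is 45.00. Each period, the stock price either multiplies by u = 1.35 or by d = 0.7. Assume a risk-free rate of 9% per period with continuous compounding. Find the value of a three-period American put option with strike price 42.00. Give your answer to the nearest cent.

Risk-neutral probability p = (e^0.09 − 0.7)/(1.35 − 0.7) = 0.3942/0.6500 = 0.6064
Terminal stock prices: S_uuu = 110.7, S_uud = 57.41, S_udd = 29.77, S_ddd = 15.43
Terminal payoffs (K − S): max(-68.72, 0) = 0, max(-15.41, 0) = 0, max(12.23, 0) = 12.23, max(26.57, 0) = 26.57
Node uu (S = 82.01): continuation = e^(−0.09)·[0.6064·0.0000 + 0.3936·0.0000] = 0.0000; exercise value = 0.0000 ≤ continuation, so V_uu = 0.0000
Node ud (S = 42.53): continuation = e^(−0.09)·[0.6064·0.0000 + 0.3936·12.2325] = 4.4001; exercise value = 0.0000 ≤ continuation, so V_ud = 4.4001
Node dd (S = 22.05): continuation = e^(−0.09)·[0.6064·12.2325 + 0.3936·26.5650] = 16.3351; exercise value = 19.9500 > continuation, so V_dd = 19.9500 (exercise)
Node u (S = 60.75): continuation = e^(−0.09)·[0.6064·0.0000 + 0.3936·4.4001] = 1.5827; exercise value = 0.0000 ≤ continuation, so V_u = 1.5827
Node d (S = 31.5): continuation = e^(−0.09)·[0.6064·4.4001 + 0.3936·19.9500] = 9.6147; exercise value = 10.5000 > continuation, so V_d = 10.5000 (exercise)
Node 0 (S = 45): continuation = e^(−0.09)·[0.6064·1.5827 + 0.3936·10.5000] = 4.6541; exercise value = 0.0000 ≤ continuation, so V_0 = 4.6541

4.65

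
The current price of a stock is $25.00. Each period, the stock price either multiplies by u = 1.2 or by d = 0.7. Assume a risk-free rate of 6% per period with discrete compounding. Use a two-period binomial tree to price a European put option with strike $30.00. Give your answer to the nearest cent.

$4.47

Risk-neutral probability p = (1 + 0.06 − 0.7)/(1.2 − 0.7) = 0.3600/0.5000 = 0.7200
Terminal stock prices: S_uu = 36, S_ud = 21, S_dd = 12.25
Terminal payoffs (K − S): max(-6, 0) = 0, max(9, 0) = 9, max(17.75, 0) = 17.75
Node u (S = 30): V_u = 1/1.06·[0.7200·0.0000 + 0.2800·9.0000] = 2.3774
Node d (S = 17.5): V_d = 1/1.06·[0.7200·9.0000 + 0.2800·17.7500] = 10.8019
Node 0 (S = 25): V_0 = 1/1.06·[0.7200·2.3774 + 0.2800·10.8019] = 4.4681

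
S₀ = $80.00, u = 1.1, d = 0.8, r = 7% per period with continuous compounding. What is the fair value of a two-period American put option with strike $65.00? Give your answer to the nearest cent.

$0.10

Risk-neutral probability p = (e^0.07 − 0.8)/(1.1 − 0.8) = 0.2725/0.3000 = 0.9084
Terminal stock prices: S_uu = 96.8, S_ud = 70.4, S_dd = 51.2
Terminal payoffs (K − S): max(-31.8, 0) = 0, max(-5.4, 0) = 0, max(13.8, 0) = 13.8
Node u (S = 88): continuation = e^(−0.07)·[0.9084·0.0000 + 0.0916·0.0000] = 0.0000; exercise value = 0.0000 ≤ continuation, so V_u = 0.0000
Node d (S = 64): continuation = e^(−0.07)·[0.9084·0.0000 + 0.0916·13.8000] = 1.1791; exercise value = 1.0000 ≤ continuation, so V_d = 1.1791
Node 0 (S = 80): continuation = e^(−0.07)·[0.9084·0.0000 + 0.0916·1.1791] = 0.1007; exercise value = 0.0000 ≤ continuation, so V_0 = 0.1007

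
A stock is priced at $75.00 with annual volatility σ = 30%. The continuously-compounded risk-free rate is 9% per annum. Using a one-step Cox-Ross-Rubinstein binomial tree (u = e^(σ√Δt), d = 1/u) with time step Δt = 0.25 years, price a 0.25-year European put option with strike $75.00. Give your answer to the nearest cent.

$4.72

CRR parameters: u = e^(σ√Δt) = e^(0.3·√0.25) = 1.1618, d = 1/u = 0.8607
Per-period rate: rΔt = 0.09·0.25 = 0.0225, so R = e^0.0225 = 1.0228
Risk-neutral probability p = (e^0.0225 − 0.8607)/(1.1618 − 0.8607) = 0.1620/0.3011 = 0.5381
Terminal stock prices: S_u = 87.14, S_d = 64.55
Terminal payoffs (K − S): max(-12.14, 0) = 0, max(10.45, 0) = 10.45
Node 0 (S = 75): V_0 = e^(−0.0225)·[0.5381·0.0000 + 0.4619·10.4469] = 4.7177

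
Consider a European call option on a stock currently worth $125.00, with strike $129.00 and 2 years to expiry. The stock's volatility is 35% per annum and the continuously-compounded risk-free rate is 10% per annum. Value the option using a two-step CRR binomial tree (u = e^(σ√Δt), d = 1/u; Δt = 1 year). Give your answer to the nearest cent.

CRR parameters: u = e^(σ√Δt) = e^(0.35·√1) = 1.4191, d = 1/u = 0.7047
Per-period rate: rΔt = 0.1·1 = 0.1, so R = e^0.1 = 1.1052
Risk-neutral probability p = (e^0.1 − 0.7047)/(1.4191 − 0.7047) = 0.4005/0.7144 = 0.5606
Terminal stock prices: S_uu = 251.7, S_ud = 125, S_dd = 62.07
Terminal payoffs (S − K): max(122.7, 0) = 122.7, max(-4, 0) = 0, max(-66.93, 0) = 0
Node u (S = 177.4): V_u = e^(−0.1)·[0.5606·122.7191 + 0.4394·0.0000] = 62.2498
Node d (S = 88.09): V_d = e^(−0.1)·[0.5606·0.0000 + 0.4394·0.0000] = 0.0000
Node 0 (S = 125): V_0 = e^(−0.1)·[0.5606·62.2498 + 0.4394·0.0000] = 31.5764

$31.58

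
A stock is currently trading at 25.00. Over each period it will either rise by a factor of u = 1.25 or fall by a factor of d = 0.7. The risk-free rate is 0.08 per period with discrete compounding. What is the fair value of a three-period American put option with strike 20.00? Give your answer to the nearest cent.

Risk-neutral probability p = (1 + 0.08 − 0.7)/(1.25 − 0.7) = 0.3800/0.5500 = 0.6909
Terminal stock prices: S_uuu = 48.83, S_uud = 27.34, S_udd = 15.31, S_ddd = 8.575
Terminal payoffs (K − S): max(-28.83, 0) = 0, max(-7.344, 0) = 0, max(4.688, 0) = 4.688, max(11.43, 0) = 11.43
Node uu (S = 39.06): continuation = 1/1.08·[0.6909·0.0000 + 0.3091·0.0000] = 0.0000; exercise value = 0.0000 ≤ continuation, so V_uu = 0.0000
Node ud (S = 21.88): continuation = 1/1.08·[0.6909·0.0000 + 0.3091·4.6875] = 1.3415; exercise value = 0.0000 ≤ continuation, so V_ud = 1.3415
Node dd (S = 12.25): continuation = 1/1.08·[0.6909·4.6875 + 0.3091·11.4250] = 6.2685; exercise value = 7.7500 > continuation, so V_dd = 7.7500 (exercise)
Node u (S = 31.25): continuation = 1/1.08·[0.6909·0.0000 + 0.3091·1.3415] = 0.3839; exercise value = 0.0000 ≤ continuation, so V_u = 0.3839
Node d (S = 17.5): continuation = 1/1.08·[0.6909·1.3415 + 0.3091·7.7500] = 3.0762; exercise value = 2.5000 ≤ continuation, so V_d = 3.0762
Node 0 (S = 25): continuation = 1/1.08·[0.6909·0.3839 + 0.3091·3.0762] = 1.1260; exercise value = 0.0000 ≤ continuation, so V_0 = 1.1260

1.13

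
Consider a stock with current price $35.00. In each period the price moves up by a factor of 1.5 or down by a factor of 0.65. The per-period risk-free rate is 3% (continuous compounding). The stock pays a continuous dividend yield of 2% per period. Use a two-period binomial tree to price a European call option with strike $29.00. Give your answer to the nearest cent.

Per-period risk-free factor R = e^0.03 = 1.0305; dividend-adjusted growth = e^(0.03−0.02) = 1.0101.
Risk-neutral probability p = (1.0101 − 0.65)/(1.5 − 0.65) = 0.3601/0.8500 = 0.4236
Terminal stock prices: S_uu = 78.75, S_ud = 34.12, S_dd = 14.79
Terminal payoffs (S − K): max(49.75, 0) = 49.75, max(5.125, 0) = 5.125, max(-14.21, 0) = 0
Node u (S = 52.5): V_u = e^(−0.03)·[0.4236·49.7500 + 0.5764·5.1250] = 23.3175
Node d (S = 22.75): V_d = e^(−0.03)·[0.4236·5.1250 + 0.5764·0.0000] = 2.1067
Node 0 (S = 35): V_0 = e^(−0.03)·[0.4236·23.3175 + 0.5764·2.1067] = 10.7636

$10.76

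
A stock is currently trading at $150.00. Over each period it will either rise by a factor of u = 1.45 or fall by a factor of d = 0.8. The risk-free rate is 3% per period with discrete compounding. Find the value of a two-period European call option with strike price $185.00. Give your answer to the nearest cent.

Risk-neutral probability p = (1 + 0.03 − 0.8)/(1.45 − 0.8) = 0.2300/0.6500 = 0.3538
Terminal stock prices: S_uu = 315.4, S_ud = 174, S_dd = 96
Terminal payoffs (S − K): max(130.4, 0) = 130.4, max(-11, 0) = 0, max(-89, 0) = 0
Node u (S = 217.5): V_u = 1/1.03·[0.3538·130.3750 + 0.6462·0.0000] = 44.7890
Node d (S = 120): V_d = 1/1.03·[0.3538·0.0000 + 0.6462·0.0000] = 0.0000
Node 0 (S = 150): V_0 = 1/1.03·[0.3538·44.7890 + 0.6462·0.0000] = 15.3868

$15.39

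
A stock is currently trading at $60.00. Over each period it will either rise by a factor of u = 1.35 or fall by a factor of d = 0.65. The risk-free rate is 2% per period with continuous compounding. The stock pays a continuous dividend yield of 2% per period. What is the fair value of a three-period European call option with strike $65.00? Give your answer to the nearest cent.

$11.87

Per-period risk-free factor R = e^0.02 = 1.0202; dividend-adjusted growth = e^(0.02−0.02) = 1.0000.
Risk-neutral probability p = (1.0000 − 0.65)/(1.35 − 0.65) = 0.3500/0.7000 = 0.5000
Terminal stock prices: S_uuu = 147.6, S_uud = 71.08, S_udd = 34.22, S_ddd = 16.48
Terminal payoffs (S − K): max(82.62, 0) = 82.62, max(6.078, 0) = 6.078, max(-30.78, 0) = 0, max(-48.52, 0) = 0
Node uu (S = 109.4): V_uu = e^(−0.02)·[0.5000·82.6225 + 0.5000·6.0775] = 43.4718
Node ud (S = 52.65): V_ud = e^(−0.02)·[0.5000·6.0775 + 0.5000·0.0000] = 2.9786
Node dd (S = 25.35): V_dd = e^(−0.02)·[0.5000·0.0000 + 0.5000·0.0000] = 0.0000
Node u (S = 81): V_u = e^(−0.02)·[0.5000·43.4718 + 0.5000·2.9786] = 22.7653
Node d (S = 39): V_d = e^(−0.02)·[0.5000·2.9786 + 0.5000·0.0000] = 1.4598
Node 0 (S = 60): V_0 = e^(−0.02)·[0.5000·22.7653 + 0.5000·1.4598] = 11.8727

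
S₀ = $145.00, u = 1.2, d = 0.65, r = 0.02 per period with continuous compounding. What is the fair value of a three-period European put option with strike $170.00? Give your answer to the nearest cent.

$38.24

Risk-neutral probability p = (e^0.02 − 0.65)/(1.2 − 0.65) = 0.3702/0.5500 = 0.6731
Terminal stock prices: S_uuu = 250.6, S_uud = 135.7, S_udd = 73.52, S_ddd = 39.82
Terminal payoffs (K − S): max(-80.56, 0) = 0, max(34.28, 0) = 34.28, max(96.48, 0) = 96.48, max(130.2, 0) = 130.2
Node uu (S = 208.8): V_uu = e^(−0.02)·[0.6731·0.0000 + 0.3269·34.2800] = 10.9845
Node ud (S = 113.1): V_ud = e^(−0.02)·[0.6731·34.2800 + 0.3269·96.4850] = 53.5338
Node dd (S = 61.26): V_dd = e^(−0.02)·[0.6731·96.4850 + 0.3269·130.1794] = 105.3713
Node u (S = 174): V_u = e^(−0.02)·[0.6731·10.9845 + 0.3269·53.5338] = 24.4012
Node d (S = 94.25): V_d = e^(−0.02)·[0.6731·53.5338 + 0.3269·105.3713] = 69.0842
Node 0 (S = 145): V_0 = e^(−0.02)·[0.6731·24.4012 + 0.3269·69.0842] = 38.2359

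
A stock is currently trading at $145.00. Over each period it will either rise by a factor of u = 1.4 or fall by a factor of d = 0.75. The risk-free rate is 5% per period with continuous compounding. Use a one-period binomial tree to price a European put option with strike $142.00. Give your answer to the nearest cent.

$16.97

Risk-neutral probability p = (e^0.05 − 0.75)/(1.4 − 0.75) = 0.3013/0.6500 = 0.4635
Terminal stock prices: S_u = 203, S_d = 108.8
Terminal payoffs (K − S): max(-61, 0) = 0, max(33.25, 0) = 33.25
Node 0 (S = 145): V_0 = e^(−0.05)·[0.4635·0.0000 + 0.5365·33.2500] = 16.9688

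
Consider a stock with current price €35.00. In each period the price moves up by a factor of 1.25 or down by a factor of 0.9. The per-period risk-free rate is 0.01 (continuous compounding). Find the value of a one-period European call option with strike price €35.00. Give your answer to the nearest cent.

€2.72

Risk-neutral probability p = (e^0.01 − 0.9)/(1.25 − 0.9) = 0.1101/0.3500 = 0.3144
Terminal stock prices: S_u = 43.75, S_d = 31.5
Terminal payoffs (S − K): max(8.75, 0) = 8.75, max(-3.5, 0) = 0
Node 0 (S = 35): V_0 = e^(−0.01)·[0.3144·8.7500 + 0.6856·0.0000] = 2.7239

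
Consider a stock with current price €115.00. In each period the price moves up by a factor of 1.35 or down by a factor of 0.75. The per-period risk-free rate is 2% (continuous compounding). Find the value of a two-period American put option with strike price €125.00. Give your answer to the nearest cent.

€22.91

Risk-neutral probability p = (e^0.02 − 0.75)/(1.35 − 0.75) = 0.2702/0.6000 = 0.4503
Terminal stock prices: S_uu = 209.6, S_ud = 116.4, S_dd = 64.69
Terminal payoffs (K − S): max(-84.59, 0) = 0, max(8.562, 0) = 8.562, max(60.31, 0) = 60.31
Node u (S = 155.2): continuation = e^(−0.02)·[0.4503·0.0000 + 0.5497·8.5625] = 4.6133; exercise value = 0.0000 ≤ continuation, so V_u = 4.6133
Node d (S = 86.25): continuation = e^(−0.02)·[0.4503·8.5625 + 0.5497·60.3125] = 36.2748; exercise value = 38.7500 > continuation, so V_d = 38.7500 (exercise)
Node 0 (S = 115): continuation = e^(−0.02)·[0.4503·4.6133 + 0.5497·38.7500] = 22.9141; exercise value = 10.0000 ≤ continuation, so V_0 = 22.9141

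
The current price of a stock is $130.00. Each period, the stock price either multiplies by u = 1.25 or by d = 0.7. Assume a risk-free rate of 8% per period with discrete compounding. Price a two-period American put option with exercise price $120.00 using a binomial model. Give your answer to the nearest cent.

Risk-neutral probability p = (1 + 0.08 − 0.7)/(1.25 − 0.7) = 0.3800/0.5500 = 0.6909
Terminal stock prices: S_uu = 203.1, S_ud = 113.7, S_dd = 63.7
Terminal payoffs (K − S): max(-83.12, 0) = 0, max(6.25, 0) = 6.25, max(56.3, 0) = 56.3
Node u (S = 162.5): continuation = 1/1.08·[0.6909·0.0000 + 0.3091·6.2500] = 1.7887; exercise value = 0.0000 ≤ continuation, so V_u = 1.7887
Node d (S = 91): continuation = 1/1.08·[0.6909·6.2500 + 0.3091·56.3000] = 20.1111; exercise value = 29.0000 > continuation, so V_d = 29.0000 (exercise)
Node 0 (S = 130): continuation = 1/1.08·[0.6909·1.7887 + 0.3091·29.0000] = 9.4440; exercise value = 0.0000 ≤ continuation, so V_0 = 9.4440

$9.44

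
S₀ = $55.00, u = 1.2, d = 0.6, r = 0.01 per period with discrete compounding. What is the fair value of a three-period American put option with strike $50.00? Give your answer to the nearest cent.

$7.89

Risk-neutral probability p = (1 + 0.01 − 0.6)/(1.2 − 0.6) = 0.4100/0.6000 = 0.6833
Terminal stock prices: S_uuu = 95.04, S_uud = 47.52, S_udd = 23.76, S_ddd = 11.88
Terminal payoffs (K − S): max(-45.04, 0) = 0, max(2.48, 0) = 2.48, max(26.24, 0) = 26.24, max(38.12, 0) = 38.12
Node uu (S = 79.2): continuation = 1/1.01·[0.6833·0.0000 + 0.3167·2.4800] = 0.7776; exercise value = 0.0000 ≤ continuation, so V_uu = 0.7776
Node ud (S = 39.6): continuation = 1/1.01·[0.6833·2.4800 + 0.3167·26.2400] = 9.9050; exercise value = 10.4000 > continuation, so V_ud = 10.4000 (exercise)
Node dd (S = 19.8): continuation = 1/1.01·[0.6833·26.2400 + 0.3167·38.1200] = 29.7050; exercise value = 30.2000 > continuation, so V_dd = 30.2000 (exercise)
Node u (S = 66): continuation = 1/1.01·[0.6833·0.7776 + 0.3167·10.4000] = 3.7868; exercise value = 0.0000 ≤ continuation, so V_u = 3.7868
Node d (S = 33): continuation = 1/1.01·[0.6833·10.4000 + 0.3167·30.2000] = 16.5050; exercise value = 17.0000 > continuation, so V_d = 17.0000 (exercise)
Node 0 (S = 55): continuation = 1/1.01·[0.6833·3.7868 + 0.3167·17.0000] = 7.8921; exercise value = 0.0000 ≤ continuation, so V_0 = 7.8921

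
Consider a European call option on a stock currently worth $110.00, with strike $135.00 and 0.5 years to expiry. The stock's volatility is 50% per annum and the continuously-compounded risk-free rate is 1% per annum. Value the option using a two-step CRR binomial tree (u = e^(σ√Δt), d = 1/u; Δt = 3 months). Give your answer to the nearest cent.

$9.04

CRR parameters: u = e^(σ√Δt) = e^(0.5·√0.25) = 1.2840, d = 1/u = 0.7788
Per-period rate: rΔt = 0.01·0.25 = 0.0025, so R = e^0.0025 = 1.0025
Risk-neutral probability p = (e^0.0025 − 0.7788)/(1.2840 − 0.7788) = 0.2237/0.5052 = 0.4428
Terminal stock prices: S_uu = 181.4, S_ud = 110, S_dd = 66.72
Terminal payoffs (S − K): max(46.36, 0) = 46.36, max(-25, 0) = 0, max(-68.28, 0) = 0
Node u (S = 141.2): V_u = e^(−0.0025)·[0.4428·46.3593 + 0.5572·0.0000] = 20.4756
Node d (S = 85.67): V_d = e^(−0.0025)·[0.4428·0.0000 + 0.5572·0.0000] = 0.0000
Node 0 (S = 110): V_0 = e^(−0.0025)·[0.4428·20.4756 + 0.5572·0.0000] = 9.0435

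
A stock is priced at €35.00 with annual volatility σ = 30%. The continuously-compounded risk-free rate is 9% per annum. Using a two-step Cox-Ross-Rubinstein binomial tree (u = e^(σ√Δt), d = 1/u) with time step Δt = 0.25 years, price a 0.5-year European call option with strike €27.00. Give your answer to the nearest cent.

CRR parameters: u = e^(σ√Δt) = e^(0.3·√0.25) = 1.1618, d = 1/u = 0.8607
Per-period rate: rΔt = 0.09·0.25 = 0.0225, so R = e^0.0225 = 1.0228
Risk-neutral probability p = (e^0.0225 − 0.8607)/(1.1618 − 0.8607) = 0.1620/0.3011 = 0.5381
Terminal stock prices: S_uu = 47.25, S_ud = 35, S_dd = 25.93
Terminal payoffs (S − K): max(20.25, 0) = 20.25, max(8, 0) = 8, max(-1.071, 0) = 0
Node u (S = 40.66): V_u = e^(−0.0225)·[0.5381·20.2451 + 0.4619·8.0000] = 14.2649
Node d (S = 30.12): V_d = e^(−0.0225)·[0.5381·8.0000 + 0.4619·0.0000] = 4.2093
Node 0 (S = 35): V_0 = e^(−0.0225)·[0.5381·14.2649 + 0.4619·4.2093] = 9.4066

€9.41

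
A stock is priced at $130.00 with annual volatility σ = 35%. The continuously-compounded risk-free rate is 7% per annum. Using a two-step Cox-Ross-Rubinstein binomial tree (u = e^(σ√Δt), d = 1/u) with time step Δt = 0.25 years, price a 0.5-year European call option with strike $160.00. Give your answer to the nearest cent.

CRR parameters: u = e^(σ√Δt) = e^(0.35·√0.25) = 1.1912, d = 1/u = 0.8395
Per-period rate: rΔt = 0.07·0.25 = 0.0175, so R = e^0.0175 = 1.0177
Risk-neutral probability p = (e^0.0175 − 0.8395)/(1.1912 − 0.8395) = 0.1782/0.3518 = 0.5065
Terminal stock prices: S_uu = 184.5, S_ud = 130, S_dd = 91.61
Terminal payoffs (S − K): max(24.48, 0) = 24.48, max(-30, 0) = 0, max(-68.39, 0) = 0
Node u (S = 154.9): V_u = e^(−0.0175)·[0.5065·24.4788 + 0.4935·0.0000] = 12.1845
Node d (S = 109.1): V_d = e^(−0.0175)·[0.5065·0.0000 + 0.4935·0.0000] = 0.0000
Node 0 (S = 130): V_0 = e^(−0.0175)·[0.5065·12.1845 + 0.4935·0.0000] = 6.0649

$6.06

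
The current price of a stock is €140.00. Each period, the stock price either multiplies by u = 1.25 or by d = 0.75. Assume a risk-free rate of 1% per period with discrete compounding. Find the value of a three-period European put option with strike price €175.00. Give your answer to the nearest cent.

Risk-neutral probability p = (1 + 0.01 − 0.75)/(1.25 − 0.75) = 0.2600/0.5000 = 0.5200
Terminal stock prices: S_uuu = 273.4, S_uud = 164.1, S_udd = 98.44, S_ddd = 59.06
Terminal payoffs (K − S): max(-98.44, 0) = 0, max(10.94, 0) = 10.94, max(76.56, 0) = 76.56, max(115.9, 0) = 115.9
Node uu (S = 218.8): V_uu = 1/1.01·[0.5200·0.0000 + 0.4800·10.9375] = 5.1980
Node ud (S = 131.2): V_ud = 1/1.01·[0.5200·10.9375 + 0.4800·76.5625] = 42.0173
Node dd (S = 78.75): V_dd = 1/1.01·[0.5200·76.5625 + 0.4800·115.9375] = 94.5173
Node u (S = 175): V_u = 1/1.01·[0.5200·5.1980 + 0.4800·42.0173] = 22.6448
Node d (S = 105): V_d = 1/1.01·[0.5200·42.0173 + 0.4800·94.5173] = 66.5518
Node 0 (S = 140): V_0 = 1/1.01·[0.5200·22.6448 + 0.4800·66.5518] = 43.2873

€43.29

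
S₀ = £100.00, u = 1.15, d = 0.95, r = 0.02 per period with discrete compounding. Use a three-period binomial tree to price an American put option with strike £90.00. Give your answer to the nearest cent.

£1.10

Risk-neutral probability p = (1 + 0.02 − 0.95)/(1.15 − 0.95) = 0.0700/0.2000 = 0.3500
Terminal stock prices: S_uuu = 152.1, S_uud = 125.6, S_udd = 103.8, S_ddd = 85.74
Terminal payoffs (K − S): max(-62.09, 0) = 0, max(-35.64, 0) = 0, max(-13.79, 0) = 0, max(4.263, 0) = 4.263
Node uu (S = 132.2): continuation = 1/1.02·[0.3500·0.0000 + 0.6500·0.0000] = 0.0000; exercise value = 0.0000 ≤ continuation, so V_uu = 0.0000
Node ud (S = 109.2): continuation = 1/1.02·[0.3500·0.0000 + 0.6500·0.0000] = 0.0000; exercise value = 0.0000 ≤ continuation, so V_ud = 0.0000
Node dd (S = 90.25): continuation = 1/1.02·[0.3500·0.0000 + 0.6500·4.2625] = 2.7163; exercise value = 0.0000 ≤ continuation, so V_dd = 2.7163
Node u (S = 115): continuation = 1/1.02·[0.3500·0.0000 + 0.6500·0.0000] = 0.0000; exercise value = 0.0000 ≤ continuation, so V_u = 0.0000
Node d (S = 95): continuation = 1/1.02·[0.3500·0.0000 + 0.6500·2.7163] = 1.7310; exercise value = 0.0000 ≤ continuation, so V_d = 1.7310
Node 0 (S = 100): continuation = 1/1.02·[0.3500·0.0000 + 0.6500·1.7310] = 1.1031; exercise value = 0.0000 ≤ continuation, so V_0 = 1.1031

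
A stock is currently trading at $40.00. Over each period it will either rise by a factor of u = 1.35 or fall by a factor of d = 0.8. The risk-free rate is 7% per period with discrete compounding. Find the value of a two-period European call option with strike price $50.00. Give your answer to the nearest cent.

Risk-neutral probability p = (1 + 0.07 − 0.8)/(1.35 − 0.8) = 0.2700/0.5500 = 0.4909
Terminal stock prices: S_uu = 72.9, S_ud = 43.2, S_dd = 25.6
Terminal payoffs (S − K): max(22.9, 0) = 22.9, max(-6.8, 0) = 0, max(-24.4, 0) = 0
Node u (S = 54): V_u = 1/1.07·[0.4909·22.9000 + 0.5091·0.0000] = 10.5064
Node d (S = 32): V_d = 1/1.07·[0.4909·0.0000 + 0.5091·0.0000] = 0.0000
Node 0 (S = 40): V_0 = 1/1.07·[0.4909·10.5064 + 0.5091·0.0000] = 4.8203

$4.82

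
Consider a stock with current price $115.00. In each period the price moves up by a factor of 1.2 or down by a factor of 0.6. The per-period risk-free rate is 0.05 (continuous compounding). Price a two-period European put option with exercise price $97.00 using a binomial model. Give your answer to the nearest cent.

Risk-neutral probability p = (e^0.05 − 0.6)/(1.2 − 0.6) = 0.4513/0.6000 = 0.7521
Terminal stock prices: S_uu = 165.6, S_ud = 82.8, S_dd = 41.4
Terminal payoffs (K − S): max(-68.6, 0) = 0, max(14.2, 0) = 14.2, max(55.6, 0) = 55.6
Node u (S = 138): V_u = e^(−0.05)·[0.7521·0.0000 + 0.2479·14.2000] = 3.3482
Node d (S = 69): V_d = e^(−0.05)·[0.7521·14.2000 + 0.2479·55.6000] = 23.2693
Node 0 (S = 115): V_0 = e^(−0.05)·[0.7521·3.3482 + 0.2479·23.2693] = 7.8822

$7.88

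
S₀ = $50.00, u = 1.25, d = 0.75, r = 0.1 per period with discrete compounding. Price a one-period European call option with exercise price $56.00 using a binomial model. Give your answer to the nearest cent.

$4.14

Risk-neutral probability p = (1 + 0.1 − 0.75)/(1.25 − 0.75) = 0.3500/0.5000 = 0.7000
Terminal stock prices: S_u = 62.5, S_d = 37.5
Terminal payoffs (S − K): max(6.5, 0) = 6.5, max(-18.5, 0) = 0
Node 0 (S = 50): V_0 = 1/1.1·[0.7000·6.5000 + 0.3000·0.0000] = 4.1364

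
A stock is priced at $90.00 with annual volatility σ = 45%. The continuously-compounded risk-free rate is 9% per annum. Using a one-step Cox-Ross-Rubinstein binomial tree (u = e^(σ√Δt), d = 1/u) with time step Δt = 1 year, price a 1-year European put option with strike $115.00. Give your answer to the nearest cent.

$26.83

CRR parameters: u = e^(σ√Δt) = e^(0.45·√1) = 1.5683, d = 1/u = 0.6376
Per-period rate: rΔt = 0.09·1 = 0.09, so R = e^0.09 = 1.0942
Risk-neutral probability p = (e^0.09 − 0.6376)/(1.5683 − 0.6376) = 0.4565/0.9307 = 0.4905
Terminal stock prices: S_u = 141.1, S_d = 57.39
Terminal payoffs (K − S): max(-26.15, 0) = 0, max(57.61, 0) = 57.61
Node 0 (S = 90): V_0 = e^(−0.09)·[0.4905·0.0000 + 0.5095·57.6135] = 26.8250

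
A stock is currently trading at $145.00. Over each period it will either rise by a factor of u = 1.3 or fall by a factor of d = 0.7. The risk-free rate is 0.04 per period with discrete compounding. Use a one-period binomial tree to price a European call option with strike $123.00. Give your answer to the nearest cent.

Risk-neutral probability p = (1 + 0.04 − 0.7)/(1.3 − 0.7) = 0.3400/0.6000 = 0.5667
Terminal stock prices: S_u = 188.5, S_d = 101.5
Terminal payoffs (S − K): max(65.5, 0) = 65.5, max(-21.5, 0) = 0
Node 0 (S = 145): V_0 = 1/1.04·[0.5667·65.5000 + 0.4333·0.0000] = 35.6891

$35.69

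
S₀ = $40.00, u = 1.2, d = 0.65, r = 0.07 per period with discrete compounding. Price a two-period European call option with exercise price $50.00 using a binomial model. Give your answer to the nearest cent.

$3.87

Risk-neutral probability p = (1 + 0.07 − 0.65)/(1.2 − 0.65) = 0.4200/0.5500 = 0.7636
Terminal stock prices: S_uu = 57.6, S_ud = 31.2, S_dd = 16.9
Terminal payoffs (S − K): max(7.6, 0) = 7.6, max(-18.8, 0) = 0, max(-33.1, 0) = 0
Node u (S = 48): V_u = 1/1.07·[0.7636·7.6000 + 0.2364·0.0000] = 5.4240
Node d (S = 26): V_d = 1/1.07·[0.7636·0.0000 + 0.2364·0.0000] = 0.0000
Node 0 (S = 40): V_0 = 1/1.07·[0.7636·5.4240 + 0.2364·0.0000] = 3.8710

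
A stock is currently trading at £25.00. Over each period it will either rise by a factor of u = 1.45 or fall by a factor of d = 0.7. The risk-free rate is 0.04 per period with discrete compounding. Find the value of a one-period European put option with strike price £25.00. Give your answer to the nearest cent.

£3.94

Risk-neutral probability p = (1 + 0.04 − 0.7)/(1.45 − 0.7) = 0.3400/0.7500 = 0.4533
Terminal stock prices: S_u = 36.25, S_d = 17.5
Terminal payoffs (K − S): max(-11.25, 0) = 0, max(7.5, 0) = 7.5
Node 0 (S = 25): V_0 = 1/1.04·[0.4533·0.0000 + 0.5467·7.5000] = 3.9423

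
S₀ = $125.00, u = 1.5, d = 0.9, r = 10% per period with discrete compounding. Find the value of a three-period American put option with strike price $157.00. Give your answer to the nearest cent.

$32.00

Risk-neutral probability p = (1 + 0.1 − 0.9)/(1.5 − 0.9) = 0.2000/0.6000 = 0.3333
Terminal stock prices: S_uuu = 421.9, S_uud = 253.1, S_udd = 151.9, S_ddd = 91.13
Terminal payoffs (K − S): max(-264.9, 0) = 0, max(-96.12, 0) = 0, max(5.125, 0) = 5.125, max(65.87, 0) = 65.87
Node uu (S = 281.2): continuation = 1/1.1·[0.3333·0.0000 + 0.6667·0.0000] = 0.0000; exercise value = 0.0000 ≤ continuation, so V_uu = 0.0000
Node ud (S = 168.8): continuation = 1/1.1·[0.3333·0.0000 + 0.6667·5.1250] = 3.1061; exercise value = 0.0000 ≤ continuation, so V_ud = 3.1061
Node dd (S = 101.2): continuation = 1/1.1·[0.3333·5.1250 + 0.6667·65.8750] = 41.4773; exercise value = 55.7500 > continuation, so V_dd = 55.7500 (exercise)
Node u (S = 187.5): continuation = 1/1.1·[0.3333·0.0000 + 0.6667·3.1061] = 1.8825; exercise value = 0.0000 ≤ continuation, so V_u = 1.8825
Node d (S = 112.5): continuation = 1/1.1·[0.3333·3.1061 + 0.6667·55.7500] = 34.7291; exercise value = 44.5000 > continuation, so V_d = 44.5000 (exercise)
Node 0 (S = 125): continuation = 1/1.1·[0.3333·1.8825 + 0.6667·44.5000] = 27.5401; exercise value = 32.0000 > continuation, so V_0 = 32.0000 (exercise)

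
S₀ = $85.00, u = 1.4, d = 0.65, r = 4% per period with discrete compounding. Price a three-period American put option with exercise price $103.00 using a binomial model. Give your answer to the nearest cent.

Risk-neutral probability p = (1 + 0.04 − 0.65)/(1.4 − 0.65) = 0.3900/0.7500 = 0.5200
Terminal stock prices: S_uuu = 233.2, S_uud = 108.3, S_udd = 50.28, S_ddd = 23.34
Terminal payoffs (K − S): max(-130.2, 0) = 0, max(-5.29, 0) = 0, max(52.72, 0) = 52.72, max(79.66, 0) = 79.66
Node uu (S = 166.6): continuation = 1/1.04·[0.5200·0.0000 + 0.4800·0.0000] = 0.0000; exercise value = 0.0000 ≤ continuation, so V_uu = 0.0000
Node ud (S = 77.35): continuation = 1/1.04·[0.5200·0.0000 + 0.4800·52.7225] = 24.3335; exercise value = 25.6500 > continuation, so V_ud = 25.6500 (exercise)
Node dd (S = 35.91): continuation = 1/1.04·[0.5200·52.7225 + 0.4800·79.6569] = 63.1260; exercise value = 67.0875 > continuation, so V_dd = 67.0875 (exercise)
Node u (S = 119): continuation = 1/1.04·[0.5200·0.0000 + 0.4800·25.6500] = 11.8385; exercise value = 0.0000 ≤ continuation, so V_u = 11.8385
Node d (S = 55.25): continuation = 1/1.04·[0.5200·25.6500 + 0.4800·67.0875] = 43.7885; exercise value = 47.7500 > continuation, so V_d = 47.7500 (exercise)
Node 0 (S = 85): continuation = 1/1.04·[0.5200·11.8385 + 0.4800·47.7500] = 27.9577; exercise value = 18.0000 ≤ continuation, so V_0 = 27.9577

$27.96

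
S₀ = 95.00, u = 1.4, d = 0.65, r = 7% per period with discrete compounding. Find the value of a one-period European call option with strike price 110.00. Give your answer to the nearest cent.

12.04

Risk-neutral probability p = (1 + 0.07 − 0.65)/(1.4 − 0.65) = 0.4200/0.7500 = 0.5600
Terminal stock prices: S_u = 133, S_d = 61.75
Terminal payoffs (S − K): max(23, 0) = 23, max(-48.25, 0) = 0
Node 0 (S = 95): V_0 = 1/1.07·[0.5600·23.0000 + 0.4400·0.0000] = 12.0374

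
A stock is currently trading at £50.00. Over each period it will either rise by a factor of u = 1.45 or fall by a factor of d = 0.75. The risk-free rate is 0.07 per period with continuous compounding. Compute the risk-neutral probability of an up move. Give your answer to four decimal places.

Risk-neutral probability p = (e^0.07 − 0.75)/(1.45 − 0.75) = 0.3225/0.7000 = 0.4607

p = 0.4607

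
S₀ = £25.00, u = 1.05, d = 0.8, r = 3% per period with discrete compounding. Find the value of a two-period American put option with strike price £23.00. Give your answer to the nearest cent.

£0.37

Risk-neutral probability p = (1 + 0.03 − 0.8)/(1.05 − 0.8) = 0.2300/0.2500 = 0.9200
Terminal stock prices: S_uu = 27.56, S_ud = 21, S_dd = 16
Terminal payoffs (K − S): max(-4.562, 0) = 0, max(2, 0) = 2, max(7, 0) = 7
Node u (S = 26.25): continuation = 1/1.03·[0.9200·0.0000 + 0.0800·2.0000] = 0.1553; exercise value = 0.0000 ≤ continuation, so V_u = 0.1553
Node d (S = 20): continuation = 1/1.03·[0.9200·2.0000 + 0.0800·7.0000] = 2.3301; exercise value = 3.0000 > continuation, so V_d = 3.0000 (exercise)
Node 0 (S = 25): continuation = 1/1.03·[0.9200·0.1553 + 0.0800·3.0000] = 0.3718; exercise value = 0.0000 ≤ continuation, so V_0 = 0.3718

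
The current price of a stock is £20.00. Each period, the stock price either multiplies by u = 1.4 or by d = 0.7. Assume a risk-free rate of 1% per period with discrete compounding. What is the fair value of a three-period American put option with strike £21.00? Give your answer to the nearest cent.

Risk-neutral probability p = (1 + 0.01 − 0.7)/(1.4 − 0.7) = 0.3100/0.7000 = 0.4429
Terminal stock prices: S_uuu = 54.88, S_uud = 27.44, S_udd = 13.72, S_ddd = 6.86
Terminal payoffs (K − S): max(-33.88, 0) = 0, max(-6.44, 0) = 0, max(7.28, 0) = 7.28, max(14.14, 0) = 14.14
Node uu (S = 39.2): continuation = 1/1.01·[0.4429·0.0000 + 0.5571·0.0000] = 0.0000; exercise value = 0.0000 ≤ continuation, so V_uu = 0.0000
Node ud (S = 19.6): continuation = 1/1.01·[0.4429·0.0000 + 0.5571·7.2800] = 4.0158; exercise value = 1.4000 ≤ continuation, so V_ud = 4.0158
Node dd (S = 9.8): continuation = 1/1.01·[0.4429·7.2800 + 0.5571·14.1400] = 10.9921; exercise value = 11.2000 > continuation, so V_dd = 11.2000 (exercise)
Node u (S = 28): continuation = 1/1.01·[0.4429·0.0000 + 0.5571·4.0158] = 2.2152; exercise value = 0.0000 ≤ continuation, so V_u = 2.2152
Node d (S = 14): continuation = 1/1.01·[0.4429·4.0158 + 0.5571·11.2000] = 7.9391; exercise value = 7.0000 ≤ continuation, so V_d = 7.9391
Node 0 (S = 20): continuation = 1/1.01·[0.4429·2.2152 + 0.5571·7.9391] = 5.3507; exercise value = 1.0000 ≤ continuation, so V_0 = 5.3507

£5.35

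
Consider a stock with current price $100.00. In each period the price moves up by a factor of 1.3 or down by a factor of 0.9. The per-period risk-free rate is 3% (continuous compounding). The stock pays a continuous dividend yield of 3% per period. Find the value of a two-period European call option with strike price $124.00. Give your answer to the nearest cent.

$2.65

Per-period risk-free factor R = e^0.03 = 1.0305; dividend-adjusted growth = e^(0.03−0.03) = 1.0000.
Risk-neutral probability p = (1.0000 − 0.9)/(1.3 − 0.9) = 0.1000/0.4000 = 0.2500
Terminal stock prices: S_uu = 169, S_ud = 117, S_dd = 81
Terminal payoffs (S − K): max(45, 0) = 45, max(-7, 0) = 0, max(-43, 0) = 0
Node u (S = 130): V_u = e^(−0.03)·[0.2500·45.0000 + 0.7500·0.0000] = 10.9175
Node d (S = 90): V_d = e^(−0.03)·[0.2500·0.0000 + 0.7500·0.0000] = 0.0000
Node 0 (S = 100): V_0 = e^(−0.03)·[0.2500·10.9175 + 0.7500·0.0000] = 2.6487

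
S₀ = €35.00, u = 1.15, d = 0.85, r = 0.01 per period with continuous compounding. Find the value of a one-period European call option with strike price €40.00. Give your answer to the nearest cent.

Risk-neutral probability p = (e^0.01 − 0.85)/(1.15 − 0.85) = 0.1601/0.3000 = 0.5335
Terminal stock prices: S_u = 40.25, S_d = 29.75
Terminal payoffs (S − K): max(0.25, 0) = 0.25, max(-10.25, 0) = 0
Node 0 (S = 35): V_0 = e^(−0.01)·[0.5335·0.2500 + 0.4665·0.0000] = 0.1320

€0.13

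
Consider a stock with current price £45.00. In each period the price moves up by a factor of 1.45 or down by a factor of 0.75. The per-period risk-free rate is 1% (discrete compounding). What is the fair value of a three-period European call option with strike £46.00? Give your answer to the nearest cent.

£10.84

Risk-neutral probability p = (1 + 0.01 − 0.75)/(1.45 − 0.75) = 0.2600/0.7000 = 0.3714
Terminal stock prices: S_uuu = 137.2, S_uud = 70.96, S_udd = 36.7, S_ddd = 18.98
Terminal payoffs (S − K): max(91.19, 0) = 91.19, max(24.96, 0) = 24.96, max(-9.297, 0) = 0, max(-27.02, 0) = 0
Node uu (S = 94.61): V_uu = 1/1.01·[0.3714·91.1881 + 0.6286·24.9594] = 49.0679
Node ud (S = 48.94): V_ud = 1/1.01·[0.3714·24.9594 + 0.6286·0.0000] = 9.1788
Node dd (S = 25.31): V_dd = 1/1.01·[0.3714·0.0000 + 0.6286·0.0000] = 0.0000
Node u (S = 65.25): V_u = 1/1.01·[0.3714·49.0679 + 0.6286·9.1788] = 23.7572
Node d (S = 33.75): V_d = 1/1.01·[0.3714·9.1788 + 0.6286·0.0000] = 3.3755
Node 0 (S = 45): V_0 = 1/1.01·[0.3714·23.7572 + 0.6286·3.3755] = 10.8375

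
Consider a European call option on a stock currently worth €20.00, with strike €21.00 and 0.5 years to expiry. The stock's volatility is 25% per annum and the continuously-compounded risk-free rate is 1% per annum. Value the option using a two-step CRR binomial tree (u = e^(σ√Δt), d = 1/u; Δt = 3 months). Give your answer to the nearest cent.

€1.07

CRR parameters: u = e^(σ√Δt) = e^(0.25·√0.25) = 1.1331, d = 1/u = 0.8825
Per-period rate: rΔt = 0.01·0.25 = 0.0025, so R = e^0.0025 = 1.0025
Risk-neutral probability p = (e^0.0025 − 0.8825)/(1.1331 − 0.8825) = 0.1200/0.2507 = 0.4788
Terminal stock prices: S_uu = 25.68, S_ud = 20, S_dd = 15.58
Terminal payoffs (S − K): max(4.681, 0) = 4.681, max(-1, 0) = 0, max(-5.424, 0) = 0
Node u (S = 22.66): V_u = e^(−0.0025)·[0.4788·4.6805 + 0.5212·0.0000] = 2.2353
Node d (S = 17.65): V_d = e^(−0.0025)·[0.4788·0.0000 + 0.5212·0.0000] = 0.0000
Node 0 (S = 20): V_0 = e^(−0.0025)·[0.4788·2.2353 + 0.5212·0.0000] = 1.0676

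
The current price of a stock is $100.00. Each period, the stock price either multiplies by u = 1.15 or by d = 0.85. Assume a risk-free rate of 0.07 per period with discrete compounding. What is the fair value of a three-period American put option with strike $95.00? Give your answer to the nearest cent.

Risk-neutral probability p = (1 + 0.07 − 0.85)/(1.15 − 0.85) = 0.2200/0.3000 = 0.7333
Terminal stock prices: S_uuu = 152.1, S_uud = 112.4, S_udd = 83.09, S_ddd = 61.41
Terminal payoffs (K − S): max(-57.09, 0) = 0, max(-17.41, 0) = 0, max(11.91, 0) = 11.91, max(33.59, 0) = 33.59
Node uu (S = 132.2): continuation = 1/1.07·[0.7333·0.0000 + 0.2667·0.0000] = 0.0000; exercise value = 0.0000 ≤ continuation, so V_uu = 0.0000
Node ud (S = 97.75): continuation = 1/1.07·[0.7333·0.0000 + 0.2667·11.9125] = 2.9688; exercise value = 0.0000 ≤ continuation, so V_ud = 2.9688
Node dd (S = 72.25): continuation = 1/1.07·[0.7333·11.9125 + 0.2667·33.5875] = 16.5350; exercise value = 22.7500 > continuation, so V_dd = 22.7500 (exercise)
Node u (S = 115): continuation = 1/1.07·[0.7333·0.0000 + 0.2667·2.9688] = 0.7399; exercise value = 0.0000 ≤ continuation, so V_u = 0.7399
Node d (S = 85): continuation = 1/1.07·[0.7333·2.9688 + 0.2667·22.7500] = 7.7045; exercise value = 10.0000 > continuation, so V_d = 10.0000 (exercise)
Node 0 (S = 100): continuation = 1/1.07·[0.7333·0.7399 + 0.2667·10.0000] = 2.9993; exercise value = 0.0000 ≤ continuation, so V_0 = 2.9993

$3.00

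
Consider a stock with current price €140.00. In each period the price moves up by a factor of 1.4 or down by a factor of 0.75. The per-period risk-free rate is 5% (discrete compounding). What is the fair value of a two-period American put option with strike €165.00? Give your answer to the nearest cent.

€34.83

Risk-neutral probability p = (1 + 0.05 − 0.75)/(1.4 − 0.75) = 0.3000/0.6500 = 0.4615
Terminal stock prices: S_uu = 274.4, S_ud = 147, S_dd = 78.75
Terminal payoffs (K − S): max(-109.4, 0) = 0, max(18, 0) = 18, max(86.25, 0) = 86.25
Node u (S = 196): continuation = 1/1.05·[0.4615·0.0000 + 0.5385·18.0000] = 9.2308; exercise value = 0.0000 ≤ continuation, so V_u = 9.2308
Node d (S = 105): continuation = 1/1.05·[0.4615·18.0000 + 0.5385·86.2500] = 52.1429; exercise value = 60.0000 > continuation, so V_d = 60.0000 (exercise)
Node 0 (S = 140): continuation = 1/1.05·[0.4615·9.2308 + 0.5385·60.0000] = 34.8267; exercise value = 25.0000 ≤ continuation, so V_0 = 34.8267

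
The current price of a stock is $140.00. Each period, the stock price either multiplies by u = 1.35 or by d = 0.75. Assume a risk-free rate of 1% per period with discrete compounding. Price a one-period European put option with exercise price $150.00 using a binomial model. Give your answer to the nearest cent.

$25.25

Risk-neutral probability p = (1 + 0.01 − 0.75)/(1.35 − 0.75) = 0.2600/0.6000 = 0.4333
Terminal stock prices: S_u = 189, S_d = 105
Terminal payoffs (K − S): max(-39, 0) = 0, max(45, 0) = 45
Node 0 (S = 140): V_0 = 1/1.01·[0.4333·0.0000 + 0.5667·45.0000] = 25.2475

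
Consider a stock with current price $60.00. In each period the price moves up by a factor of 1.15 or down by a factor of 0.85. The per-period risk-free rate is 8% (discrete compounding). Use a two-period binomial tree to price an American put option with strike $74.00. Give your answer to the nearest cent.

Risk-neutral probability p = (1 + 0.08 − 0.85)/(1.15 − 0.85) = 0.2300/0.3000 = 0.7667
Terminal stock prices: S_uu = 79.35, S_ud = 58.65, S_dd = 43.35
Terminal payoffs (K − S): max(-5.35, 0) = 0, max(15.35, 0) = 15.35, max(30.65, 0) = 30.65
Node u (S = 69): continuation = 1/1.08·[0.7667·0.0000 + 0.2333·15.3500] = 3.3164; exercise value = 5.0000 > continuation, so V_u = 5.0000 (exercise)
Node d (S = 51): continuation = 1/1.08·[0.7667·15.3500 + 0.2333·30.6500] = 17.5185; exercise value = 23.0000 > continuation, so V_d = 23.0000 (exercise)
Node 0 (S = 60): continuation = 1/1.08·[0.7667·5.0000 + 0.2333·23.0000] = 8.5185; exercise value = 14.0000 > continuation, so V_0 = 14.0000 (exercise)

$14.00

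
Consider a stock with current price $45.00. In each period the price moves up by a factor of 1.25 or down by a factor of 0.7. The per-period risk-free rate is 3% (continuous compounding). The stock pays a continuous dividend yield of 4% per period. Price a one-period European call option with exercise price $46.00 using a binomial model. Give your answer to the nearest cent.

Per-period risk-free factor R = e^0.03 = 1.0305; dividend-adjusted growth = e^(0.03−0.04) = 0.9900.
Risk-neutral probability p = (0.9900 − 0.7)/(1.25 − 0.7) = 0.2900/0.5500 = 0.5274
Terminal stock prices: S_u = 56.25, S_d = 31.5
Terminal payoffs (S − K): max(10.25, 0) = 10.25, max(-14.5, 0) = 0
Node 0 (S = 45): V_0 = e^(−0.03)·[0.5274·10.2500 + 0.4726·0.0000] = 5.2457

$5.25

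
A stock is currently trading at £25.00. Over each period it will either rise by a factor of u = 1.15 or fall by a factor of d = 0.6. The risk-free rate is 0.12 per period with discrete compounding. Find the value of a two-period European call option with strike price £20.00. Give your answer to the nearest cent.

£9.31

Risk-neutral probability p = (1 + 0.12 − 0.6)/(1.15 − 0.6) = 0.5200/0.5500 = 0.9455
Terminal stock prices: S_uu = 33.06, S_ud = 17.25, S_dd = 9
Terminal payoffs (S − K): max(13.06, 0) = 13.06, max(-2.75, 0) = 0, max(-11, 0) = 0
Node u (S = 28.75): V_u = 1/1.12·[0.9455·13.0625 + 0.0545·0.0000] = 11.0268
Node d (S = 15): V_d = 1/1.12·[0.9455·0.0000 + 0.0545·0.0000] = 0.0000
Node 0 (S = 25): V_0 = 1/1.12·[0.9455·11.0268 + 0.0545·0.0000] = 9.3083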